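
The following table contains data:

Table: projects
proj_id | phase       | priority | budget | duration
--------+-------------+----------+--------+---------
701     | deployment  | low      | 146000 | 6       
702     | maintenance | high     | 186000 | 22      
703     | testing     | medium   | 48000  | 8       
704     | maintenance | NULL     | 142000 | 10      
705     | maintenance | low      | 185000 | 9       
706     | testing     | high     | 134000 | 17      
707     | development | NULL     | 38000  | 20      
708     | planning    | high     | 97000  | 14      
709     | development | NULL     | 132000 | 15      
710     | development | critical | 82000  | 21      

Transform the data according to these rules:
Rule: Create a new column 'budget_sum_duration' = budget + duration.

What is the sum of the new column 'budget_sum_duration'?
1190142

Step 1: For each record, compute budget + duration
Example calculations:
  146000 + 6 = 146006
  186000 + 22 = 186022
  48000 + 8 = 48008
  ...
Step 2: Sum all derived values
Step 3: Total = 1190142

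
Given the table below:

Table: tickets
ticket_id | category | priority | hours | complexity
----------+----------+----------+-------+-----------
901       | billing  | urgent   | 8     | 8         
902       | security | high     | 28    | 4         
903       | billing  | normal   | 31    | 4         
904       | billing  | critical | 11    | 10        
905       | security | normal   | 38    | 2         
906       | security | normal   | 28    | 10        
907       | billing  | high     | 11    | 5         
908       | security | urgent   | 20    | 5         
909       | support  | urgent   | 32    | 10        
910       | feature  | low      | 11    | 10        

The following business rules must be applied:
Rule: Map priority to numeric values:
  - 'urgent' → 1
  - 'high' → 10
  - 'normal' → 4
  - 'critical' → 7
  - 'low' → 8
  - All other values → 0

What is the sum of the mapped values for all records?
50

Step 1: Apply mapping to each record
Step 2: Count by status:
  'urgent': 3 records × 1 = 3
  'high': 2 records × 10 = 20
  'normal': 3 records × 4 = 12
  'critical': 1 records × 7 = 7
  'low': 1 records × 8 = 8
Step 3: Sum all mapped values = 50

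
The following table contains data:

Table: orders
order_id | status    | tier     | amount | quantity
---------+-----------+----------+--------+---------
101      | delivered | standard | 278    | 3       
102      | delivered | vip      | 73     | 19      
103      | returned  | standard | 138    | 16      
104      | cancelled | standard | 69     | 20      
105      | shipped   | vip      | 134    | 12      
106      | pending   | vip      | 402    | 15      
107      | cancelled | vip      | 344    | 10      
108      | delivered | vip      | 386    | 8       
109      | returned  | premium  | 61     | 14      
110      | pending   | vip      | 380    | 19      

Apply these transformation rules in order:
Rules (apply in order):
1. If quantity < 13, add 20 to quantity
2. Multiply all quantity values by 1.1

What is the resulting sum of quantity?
237.6

Step 1: Apply Rule 1 - Add 20 to records with quantity < 13
  - 4 records affected: 33 + (4 × 20) = 113
  - Unaffected records: 103
  - Sum after Rule 1: 216
Step 2: Apply Rule 2 - Multiply all by 1.1
  - 216 × 1.1 = 237.6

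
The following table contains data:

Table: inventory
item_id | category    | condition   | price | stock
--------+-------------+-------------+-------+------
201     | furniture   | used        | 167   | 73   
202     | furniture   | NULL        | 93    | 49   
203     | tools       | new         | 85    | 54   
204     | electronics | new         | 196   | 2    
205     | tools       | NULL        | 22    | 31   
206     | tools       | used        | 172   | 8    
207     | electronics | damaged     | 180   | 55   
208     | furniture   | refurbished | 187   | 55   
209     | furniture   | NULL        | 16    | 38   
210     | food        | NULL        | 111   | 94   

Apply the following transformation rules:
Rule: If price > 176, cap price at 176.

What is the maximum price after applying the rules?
176

Step 1: Original maximum price = 196
Step 2: Apply cap at 176
Step 3: 3 records had price > 176 and were capped
Step 4: Maximum after transformation = 176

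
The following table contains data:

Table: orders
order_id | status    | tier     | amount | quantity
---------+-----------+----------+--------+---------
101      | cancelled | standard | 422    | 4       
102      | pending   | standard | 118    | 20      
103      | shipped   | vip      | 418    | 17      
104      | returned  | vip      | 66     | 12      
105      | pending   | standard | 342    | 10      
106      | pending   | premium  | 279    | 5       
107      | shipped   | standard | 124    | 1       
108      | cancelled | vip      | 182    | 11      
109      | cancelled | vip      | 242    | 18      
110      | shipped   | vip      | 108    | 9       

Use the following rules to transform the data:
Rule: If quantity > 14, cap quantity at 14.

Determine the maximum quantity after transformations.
14

Step 1: Original maximum quantity = 20
Step 2: Apply cap at 14
Step 3: 3 records had quantity > 14 and were capped
Step 4: Maximum after transformation = 14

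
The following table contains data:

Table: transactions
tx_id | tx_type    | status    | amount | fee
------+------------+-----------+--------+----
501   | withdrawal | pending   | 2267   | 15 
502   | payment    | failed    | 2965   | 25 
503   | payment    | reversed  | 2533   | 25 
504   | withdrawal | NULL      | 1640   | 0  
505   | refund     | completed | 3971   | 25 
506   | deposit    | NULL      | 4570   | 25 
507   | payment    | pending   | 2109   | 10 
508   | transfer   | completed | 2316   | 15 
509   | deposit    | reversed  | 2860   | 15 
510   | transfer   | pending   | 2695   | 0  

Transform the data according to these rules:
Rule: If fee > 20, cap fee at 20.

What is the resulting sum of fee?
135

Step 1: 4 records have fee > 20
Step 2: These records originally summed to 100
Step 3: After capping: 4 × 20 = 80
Step 4: Unaffected records sum: 55
Step 5: Final sum = 80 + 55 = 135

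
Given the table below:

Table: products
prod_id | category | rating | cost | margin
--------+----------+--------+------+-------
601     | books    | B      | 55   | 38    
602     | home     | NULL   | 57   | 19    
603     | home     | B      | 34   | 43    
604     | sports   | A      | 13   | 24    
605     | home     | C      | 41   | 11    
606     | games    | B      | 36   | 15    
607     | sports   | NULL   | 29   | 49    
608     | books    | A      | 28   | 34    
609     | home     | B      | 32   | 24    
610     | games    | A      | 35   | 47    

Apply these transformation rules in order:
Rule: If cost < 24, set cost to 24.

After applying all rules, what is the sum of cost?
371

Step 1: 1 records have cost < 24
Step 2: These records originally summed to 13
Step 3: After setting to minimum: 1 × 24 = 24
Step 4: Unaffected records sum: 347
Step 5: Final sum = 24 + 347 = 371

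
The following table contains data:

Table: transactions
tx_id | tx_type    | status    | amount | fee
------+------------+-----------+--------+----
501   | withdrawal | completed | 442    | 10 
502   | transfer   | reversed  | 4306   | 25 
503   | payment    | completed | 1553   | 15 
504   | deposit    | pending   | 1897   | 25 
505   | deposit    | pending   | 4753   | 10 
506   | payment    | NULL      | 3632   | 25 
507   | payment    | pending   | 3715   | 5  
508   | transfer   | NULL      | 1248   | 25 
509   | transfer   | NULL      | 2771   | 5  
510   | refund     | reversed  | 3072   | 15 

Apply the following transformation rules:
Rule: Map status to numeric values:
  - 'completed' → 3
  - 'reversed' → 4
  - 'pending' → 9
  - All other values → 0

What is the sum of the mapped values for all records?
41

Step 1: Apply mapping to each record
Step 2: Count by status:
  'completed': 2 records × 3 = 6
  'reversed': 2 records × 4 = 8
  'pending': 3 records × 9 = 27
Step 3: Sum all mapped values = 41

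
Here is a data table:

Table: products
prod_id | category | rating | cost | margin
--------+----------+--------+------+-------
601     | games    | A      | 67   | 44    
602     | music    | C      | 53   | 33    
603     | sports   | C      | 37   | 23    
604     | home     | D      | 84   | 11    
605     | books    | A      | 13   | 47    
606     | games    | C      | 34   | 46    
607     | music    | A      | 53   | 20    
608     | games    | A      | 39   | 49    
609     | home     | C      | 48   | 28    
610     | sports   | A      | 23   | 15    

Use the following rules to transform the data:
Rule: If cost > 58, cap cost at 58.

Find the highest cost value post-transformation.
58

Step 1: Original maximum cost = 84
Step 2: Apply cap at 58
Step 3: 2 records had cost > 58 and were capped
Step 4: Maximum after transformation = 58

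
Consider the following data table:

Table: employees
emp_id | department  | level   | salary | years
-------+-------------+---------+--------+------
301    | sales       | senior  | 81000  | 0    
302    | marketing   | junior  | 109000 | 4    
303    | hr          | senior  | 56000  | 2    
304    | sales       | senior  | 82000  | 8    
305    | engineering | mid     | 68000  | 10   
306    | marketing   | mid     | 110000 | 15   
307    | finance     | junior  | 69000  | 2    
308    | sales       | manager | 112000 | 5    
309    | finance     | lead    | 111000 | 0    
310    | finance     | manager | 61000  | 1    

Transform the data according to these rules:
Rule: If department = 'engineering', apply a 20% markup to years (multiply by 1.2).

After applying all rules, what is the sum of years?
49.0

Step 1: Records with department = 'engineering' have total years = 10
Step 2: Apply multiplier: 10 × 1.2 = 12.0
Step 3: Other records total: 37
Step 4: Final sum = 12.0 + 37 = 49.0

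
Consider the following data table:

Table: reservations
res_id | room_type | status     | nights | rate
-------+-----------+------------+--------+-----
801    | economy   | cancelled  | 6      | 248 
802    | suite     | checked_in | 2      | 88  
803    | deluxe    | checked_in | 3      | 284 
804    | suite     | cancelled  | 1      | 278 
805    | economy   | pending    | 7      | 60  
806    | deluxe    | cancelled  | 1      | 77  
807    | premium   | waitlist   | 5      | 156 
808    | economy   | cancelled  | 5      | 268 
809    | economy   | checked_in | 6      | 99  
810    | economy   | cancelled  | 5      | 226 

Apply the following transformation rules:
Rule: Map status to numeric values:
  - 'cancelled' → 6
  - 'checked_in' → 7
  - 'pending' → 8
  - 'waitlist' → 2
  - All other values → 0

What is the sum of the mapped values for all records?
61

Step 1: Apply mapping to each record
Step 2: Count by status:
  'cancelled': 5 records × 6 = 30
  'checked_in': 3 records × 7 = 21
  'pending': 1 records × 8 = 8
  'waitlist': 1 records × 2 = 2
Step 3: Sum all mapped values = 61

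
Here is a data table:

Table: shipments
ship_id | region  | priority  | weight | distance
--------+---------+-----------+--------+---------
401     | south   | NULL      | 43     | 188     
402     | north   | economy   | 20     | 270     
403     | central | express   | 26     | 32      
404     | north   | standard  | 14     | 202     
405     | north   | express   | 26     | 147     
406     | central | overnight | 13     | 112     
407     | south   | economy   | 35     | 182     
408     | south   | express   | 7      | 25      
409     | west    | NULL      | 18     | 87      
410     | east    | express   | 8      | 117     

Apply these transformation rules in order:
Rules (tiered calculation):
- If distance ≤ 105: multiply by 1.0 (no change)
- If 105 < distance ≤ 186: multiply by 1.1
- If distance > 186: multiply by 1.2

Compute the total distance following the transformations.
1549.8

Step 1: Tier 1 (distance ≤ 105): 3 records, sum = 144 × 1.0 = 144.0
Step 2: Tier 2 (105 < distance ≤ 186): 4 records, sum = 558 × 1.1 = 613.8
Step 3: Tier 3 (distance > 186): 3 records, sum = 660 × 1.2 = 792.0
Step 4: Final sum = 144.0 + 613.8 + 792.0 = 1549.8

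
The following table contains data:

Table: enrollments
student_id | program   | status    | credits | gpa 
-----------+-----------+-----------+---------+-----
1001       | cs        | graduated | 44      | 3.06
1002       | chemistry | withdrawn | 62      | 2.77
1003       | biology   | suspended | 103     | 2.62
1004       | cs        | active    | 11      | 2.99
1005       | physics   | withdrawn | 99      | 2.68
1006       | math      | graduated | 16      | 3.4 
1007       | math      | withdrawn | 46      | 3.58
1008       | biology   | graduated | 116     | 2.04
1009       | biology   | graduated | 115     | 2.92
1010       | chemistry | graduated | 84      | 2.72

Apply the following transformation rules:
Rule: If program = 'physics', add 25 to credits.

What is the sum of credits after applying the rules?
721

Step 1: Count records where program = 'physics': 1
Step 2: Total bonus added: 1 × 25 = 25
Step 3: Original sum of credits: 696
Step 4: Final sum = 696 + 25 = 721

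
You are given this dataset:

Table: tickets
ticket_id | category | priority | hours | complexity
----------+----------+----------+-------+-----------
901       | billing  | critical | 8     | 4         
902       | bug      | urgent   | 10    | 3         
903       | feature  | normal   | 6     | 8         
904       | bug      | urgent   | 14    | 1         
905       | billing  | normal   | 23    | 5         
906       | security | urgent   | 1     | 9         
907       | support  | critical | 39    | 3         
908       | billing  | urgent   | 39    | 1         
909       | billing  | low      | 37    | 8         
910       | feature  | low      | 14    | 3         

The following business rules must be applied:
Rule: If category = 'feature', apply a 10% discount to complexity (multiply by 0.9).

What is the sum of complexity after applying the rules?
43.9

Step 1: Records with category = 'feature' have total complexity = 11
Step 2: Apply multiplier: 11 × 0.9 = 9.9
Step 3: Other records total: 34
Step 4: Final sum = 9.9 + 34 = 43.9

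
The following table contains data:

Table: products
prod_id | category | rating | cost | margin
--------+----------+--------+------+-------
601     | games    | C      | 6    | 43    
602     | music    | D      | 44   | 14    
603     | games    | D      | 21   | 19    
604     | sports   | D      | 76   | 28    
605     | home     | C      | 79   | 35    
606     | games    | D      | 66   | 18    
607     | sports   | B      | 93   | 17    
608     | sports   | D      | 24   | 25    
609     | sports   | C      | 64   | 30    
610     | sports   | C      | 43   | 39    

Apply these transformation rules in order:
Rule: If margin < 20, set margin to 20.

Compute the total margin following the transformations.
280

Step 1: 4 records have margin < 20
Step 2: These records originally summed to 68
Step 3: After setting to minimum: 4 × 20 = 80
Step 4: Unaffected records sum: 200
Step 5: Final sum = 80 + 200 = 280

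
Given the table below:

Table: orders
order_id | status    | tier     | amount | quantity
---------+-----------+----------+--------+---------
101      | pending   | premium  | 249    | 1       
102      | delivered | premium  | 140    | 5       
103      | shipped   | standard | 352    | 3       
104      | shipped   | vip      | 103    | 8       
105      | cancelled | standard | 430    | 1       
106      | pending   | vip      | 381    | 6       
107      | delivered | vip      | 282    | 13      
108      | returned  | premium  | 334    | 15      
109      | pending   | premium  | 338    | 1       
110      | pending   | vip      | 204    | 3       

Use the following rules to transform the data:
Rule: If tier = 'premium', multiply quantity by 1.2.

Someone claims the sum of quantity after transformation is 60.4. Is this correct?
Yes, the result is correct.

Step 1: Calculate the correct sum after transformation
Step 2: Apply multiplier 1.2 to records where tier = 'premium'
Step 3: Correct result = 60.4
Step 4: Claimed result = 60.4
Step 5: 60.4 = 60.4 ✓
Conclusion: The claimed result is correct.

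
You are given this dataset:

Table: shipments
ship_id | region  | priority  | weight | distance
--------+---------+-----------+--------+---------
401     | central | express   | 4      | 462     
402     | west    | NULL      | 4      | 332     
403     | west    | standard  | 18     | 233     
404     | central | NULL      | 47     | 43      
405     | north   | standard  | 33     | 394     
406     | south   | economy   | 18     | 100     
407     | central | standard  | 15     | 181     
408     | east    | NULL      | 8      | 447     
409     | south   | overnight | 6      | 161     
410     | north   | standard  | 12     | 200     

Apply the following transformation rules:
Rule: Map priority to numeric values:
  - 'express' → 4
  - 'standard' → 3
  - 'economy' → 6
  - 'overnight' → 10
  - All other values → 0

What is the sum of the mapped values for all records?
32

Step 1: Apply mapping to each record
Step 2: Count by status:
  'express': 1 records × 4 = 4
  'standard': 4 records × 3 = 12
  'economy': 1 records × 6 = 6
  'overnight': 1 records × 10 = 10
Step 3: Sum all mapped values = 32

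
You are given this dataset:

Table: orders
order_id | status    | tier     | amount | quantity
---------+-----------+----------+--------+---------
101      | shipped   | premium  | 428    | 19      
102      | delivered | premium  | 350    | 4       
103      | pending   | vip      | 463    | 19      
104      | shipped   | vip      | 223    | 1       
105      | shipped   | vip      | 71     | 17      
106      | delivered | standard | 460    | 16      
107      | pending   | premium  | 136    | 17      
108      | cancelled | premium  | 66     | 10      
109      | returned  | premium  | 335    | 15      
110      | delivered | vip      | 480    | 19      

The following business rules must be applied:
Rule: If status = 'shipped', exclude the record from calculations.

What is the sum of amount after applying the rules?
2290

Step 1: Identify records where status = 'shipped'
Step 2: The excluded records sum to 722
Step 3: Original total amount = 3012
Step 4: Remaining total = 3012 - 722 = 2290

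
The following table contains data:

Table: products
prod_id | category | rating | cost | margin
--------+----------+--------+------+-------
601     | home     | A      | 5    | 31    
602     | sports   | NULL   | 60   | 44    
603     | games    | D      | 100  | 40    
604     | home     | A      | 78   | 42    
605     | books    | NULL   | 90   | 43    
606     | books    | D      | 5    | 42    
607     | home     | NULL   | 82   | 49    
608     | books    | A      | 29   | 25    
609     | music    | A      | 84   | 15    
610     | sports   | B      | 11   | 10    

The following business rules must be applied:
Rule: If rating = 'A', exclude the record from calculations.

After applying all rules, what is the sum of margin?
228

Step 1: Identify records where rating = 'A'
Step 2: The excluded records sum to 113
Step 3: Original total margin = 341
Step 4: Remaining total = 341 - 113 = 228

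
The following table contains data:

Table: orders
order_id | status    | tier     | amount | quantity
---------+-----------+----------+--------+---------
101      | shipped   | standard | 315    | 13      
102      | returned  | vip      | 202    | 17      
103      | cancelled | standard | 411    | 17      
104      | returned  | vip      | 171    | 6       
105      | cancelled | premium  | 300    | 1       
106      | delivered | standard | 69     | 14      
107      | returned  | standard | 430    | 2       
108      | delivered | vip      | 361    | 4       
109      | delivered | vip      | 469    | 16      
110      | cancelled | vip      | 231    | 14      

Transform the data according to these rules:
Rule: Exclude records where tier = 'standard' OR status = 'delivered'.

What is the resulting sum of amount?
904

Step 1: Find records where tier = 'standard' OR status = 'delivered'
Step 2: 6 records match, summing to 2055
Step 3: Original sum: 2959
Step 4: Remaining sum = 2959 - 2055 = 904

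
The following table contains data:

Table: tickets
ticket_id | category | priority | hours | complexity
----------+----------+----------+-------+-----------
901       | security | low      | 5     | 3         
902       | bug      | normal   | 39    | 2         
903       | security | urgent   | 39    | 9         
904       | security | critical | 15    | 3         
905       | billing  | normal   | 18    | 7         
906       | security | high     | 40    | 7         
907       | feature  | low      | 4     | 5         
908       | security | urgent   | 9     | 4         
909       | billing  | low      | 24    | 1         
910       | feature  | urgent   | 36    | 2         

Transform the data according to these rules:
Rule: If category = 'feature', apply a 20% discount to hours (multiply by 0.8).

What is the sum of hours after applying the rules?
221.0

Step 1: Records with category = 'feature' have total hours = 40
Step 2: Apply multiplier: 40 × 0.8 = 32.0
Step 3: Other records total: 189
Step 4: Final sum = 32.0 + 189 = 221.0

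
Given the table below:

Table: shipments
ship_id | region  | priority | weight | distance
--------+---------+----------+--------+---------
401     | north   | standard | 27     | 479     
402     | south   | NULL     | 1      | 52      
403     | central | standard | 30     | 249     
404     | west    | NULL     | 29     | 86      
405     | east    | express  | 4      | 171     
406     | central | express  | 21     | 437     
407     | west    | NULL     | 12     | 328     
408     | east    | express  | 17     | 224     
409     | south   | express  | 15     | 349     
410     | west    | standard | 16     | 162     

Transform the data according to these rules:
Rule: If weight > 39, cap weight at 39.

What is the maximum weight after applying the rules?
30

Step 1: Original maximum weight = 30
Step 2: Check cap of 39 against maximum
Step 3: No records exceed the cap (max 30 <= cap 39), so no capping applies
Step 4: Maximum after transformation = 30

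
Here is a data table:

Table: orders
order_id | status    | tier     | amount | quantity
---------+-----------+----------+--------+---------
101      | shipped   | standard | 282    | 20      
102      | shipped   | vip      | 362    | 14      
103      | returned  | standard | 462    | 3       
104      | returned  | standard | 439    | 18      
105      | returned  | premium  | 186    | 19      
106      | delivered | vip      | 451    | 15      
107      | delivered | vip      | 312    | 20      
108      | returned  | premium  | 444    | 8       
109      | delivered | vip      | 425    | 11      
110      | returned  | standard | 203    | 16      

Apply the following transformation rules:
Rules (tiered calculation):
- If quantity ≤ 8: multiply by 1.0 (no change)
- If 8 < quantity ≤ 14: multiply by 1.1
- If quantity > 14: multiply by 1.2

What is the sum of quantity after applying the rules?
168.1

Step 1: Tier 1 (quantity ≤ 8): 2 records, sum = 11 × 1.0 = 11.0
Step 2: Tier 2 (8 < quantity ≤ 14): 2 records, sum = 25 × 1.1 = 27.5
Step 3: Tier 3 (quantity > 14): 6 records, sum = 108 × 1.2 = 129.6
Step 4: Final sum = 11.0 + 27.5 + 129.6 = 168.1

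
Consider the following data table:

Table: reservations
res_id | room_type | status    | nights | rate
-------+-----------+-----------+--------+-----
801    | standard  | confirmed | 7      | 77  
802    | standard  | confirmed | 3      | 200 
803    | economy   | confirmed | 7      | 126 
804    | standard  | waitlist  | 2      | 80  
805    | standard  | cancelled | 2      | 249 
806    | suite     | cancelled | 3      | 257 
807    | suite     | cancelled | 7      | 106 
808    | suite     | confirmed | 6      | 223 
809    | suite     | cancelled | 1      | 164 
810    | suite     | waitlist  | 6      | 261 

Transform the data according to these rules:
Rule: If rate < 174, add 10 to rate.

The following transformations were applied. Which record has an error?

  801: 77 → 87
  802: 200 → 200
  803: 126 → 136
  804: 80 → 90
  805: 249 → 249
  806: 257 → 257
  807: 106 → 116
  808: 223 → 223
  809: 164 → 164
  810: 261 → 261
Record 809 has an error. The correct transformed value should be 174, not 164.

Step 1: Check each record against the rule
Step 2: Record 809 has rate = 164
Step 3: Since 164 < 174, the bonus should have been applied
Step 4: Correct value = 174, but claimed value = 164
Conclusion: Record 809 has the error.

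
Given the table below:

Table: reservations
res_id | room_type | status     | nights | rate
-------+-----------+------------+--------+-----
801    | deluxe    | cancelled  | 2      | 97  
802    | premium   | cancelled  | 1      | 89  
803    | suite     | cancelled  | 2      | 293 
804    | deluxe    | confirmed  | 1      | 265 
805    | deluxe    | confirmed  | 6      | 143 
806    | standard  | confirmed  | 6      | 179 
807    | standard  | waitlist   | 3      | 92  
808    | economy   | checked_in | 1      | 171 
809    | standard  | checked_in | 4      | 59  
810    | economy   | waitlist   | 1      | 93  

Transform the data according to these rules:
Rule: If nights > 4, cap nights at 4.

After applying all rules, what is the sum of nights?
23

Step 1: 2 records have nights > 4
Step 2: These records originally summed to 12
Step 3: After capping: 2 × 4 = 8
Step 4: Unaffected records sum: 15
Step 5: Final sum = 8 + 15 = 23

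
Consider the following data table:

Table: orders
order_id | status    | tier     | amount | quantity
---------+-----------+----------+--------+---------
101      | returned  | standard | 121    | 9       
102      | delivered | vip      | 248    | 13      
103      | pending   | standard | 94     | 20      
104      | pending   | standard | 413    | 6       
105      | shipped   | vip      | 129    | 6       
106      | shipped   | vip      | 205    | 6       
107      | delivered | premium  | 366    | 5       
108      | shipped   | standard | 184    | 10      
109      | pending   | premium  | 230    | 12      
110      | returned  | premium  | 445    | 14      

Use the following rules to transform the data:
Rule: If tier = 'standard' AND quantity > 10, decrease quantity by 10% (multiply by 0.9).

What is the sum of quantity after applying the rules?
99.0

Step 1: Find records where tier = 'standard' AND quantity > 10
Step 2: 1 records match, summing to 20
Step 3: After multiplier: 20 × 0.9 = 18.0
Step 4: Unaffected records sum: 81
Step 5: Final sum = 18.0 + 81 = 99.0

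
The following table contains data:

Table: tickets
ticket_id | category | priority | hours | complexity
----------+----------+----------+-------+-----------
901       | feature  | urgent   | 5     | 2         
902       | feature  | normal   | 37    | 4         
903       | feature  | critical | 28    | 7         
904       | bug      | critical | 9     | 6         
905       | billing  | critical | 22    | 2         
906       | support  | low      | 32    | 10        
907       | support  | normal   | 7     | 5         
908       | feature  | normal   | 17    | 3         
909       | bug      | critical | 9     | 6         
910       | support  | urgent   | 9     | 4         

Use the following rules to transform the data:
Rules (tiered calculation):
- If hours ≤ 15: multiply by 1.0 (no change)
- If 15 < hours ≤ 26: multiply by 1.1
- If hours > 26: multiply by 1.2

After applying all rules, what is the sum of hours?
198.3

Step 1: Tier 1 (hours ≤ 15): 5 records, sum = 39 × 1.0 = 39.0
Step 2: Tier 2 (15 < hours ≤ 26): 2 records, sum = 39 × 1.1 = 42.9
Step 3: Tier 3 (hours > 26): 3 records, sum = 97 × 1.2 = 116.4
Step 4: Final sum = 39.0 + 42.9 + 116.4 = 198.3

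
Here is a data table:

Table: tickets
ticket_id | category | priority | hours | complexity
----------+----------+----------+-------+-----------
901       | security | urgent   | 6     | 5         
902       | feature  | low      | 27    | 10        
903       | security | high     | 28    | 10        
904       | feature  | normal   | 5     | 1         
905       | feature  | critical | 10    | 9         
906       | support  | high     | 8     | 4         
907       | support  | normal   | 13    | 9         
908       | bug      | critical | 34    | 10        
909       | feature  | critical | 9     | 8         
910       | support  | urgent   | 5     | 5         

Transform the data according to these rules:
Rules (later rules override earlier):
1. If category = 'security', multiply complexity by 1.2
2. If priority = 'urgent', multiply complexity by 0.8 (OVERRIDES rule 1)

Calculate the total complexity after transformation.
71.0

Step 1: Rule 2 takes priority for records with priority = 'urgent'
  - 2 records: 10 × 0.8 = 8.0
Step 2: Rule 1 applies to remaining records with category = 'security'
  - 1 records: 10 × 1.2 = 12.0
Step 3: Other records unchanged: 51
Step 4: Final sum = 8.0 + 12.0 + 51 = 71.0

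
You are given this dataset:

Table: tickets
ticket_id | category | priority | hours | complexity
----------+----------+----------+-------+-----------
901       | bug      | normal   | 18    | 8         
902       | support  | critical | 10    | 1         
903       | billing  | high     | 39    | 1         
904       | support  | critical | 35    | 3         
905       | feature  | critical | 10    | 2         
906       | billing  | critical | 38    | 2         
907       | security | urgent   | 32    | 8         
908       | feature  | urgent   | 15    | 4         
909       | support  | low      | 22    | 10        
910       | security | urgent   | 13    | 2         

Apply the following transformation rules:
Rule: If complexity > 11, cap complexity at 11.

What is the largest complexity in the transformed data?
10

Step 1: Original maximum complexity = 10
Step 2: Check cap of 11 against maximum
Step 3: No records exceed the cap (max 10 <= cap 11), so no capping applies
Step 4: Maximum after transformation = 10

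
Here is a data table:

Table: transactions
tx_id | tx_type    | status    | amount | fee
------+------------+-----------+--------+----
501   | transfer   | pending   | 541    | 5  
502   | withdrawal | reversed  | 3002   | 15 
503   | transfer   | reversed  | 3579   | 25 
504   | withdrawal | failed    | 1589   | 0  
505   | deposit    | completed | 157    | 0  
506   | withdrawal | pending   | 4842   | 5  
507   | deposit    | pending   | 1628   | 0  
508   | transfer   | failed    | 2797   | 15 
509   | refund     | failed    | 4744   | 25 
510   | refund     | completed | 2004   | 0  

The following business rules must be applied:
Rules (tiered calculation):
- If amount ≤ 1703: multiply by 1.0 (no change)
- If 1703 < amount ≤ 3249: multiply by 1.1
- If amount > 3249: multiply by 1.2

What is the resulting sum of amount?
28296.3

Step 1: Tier 1 (amount ≤ 1703): 4 records, sum = 3915 × 1.0 = 3915.0
Step 2: Tier 2 (1703 < amount ≤ 3249): 3 records, sum = 7803 × 1.1 = 8583.3
Step 3: Tier 3 (amount > 3249): 3 records, sum = 13165 × 1.2 = 15798.0
Step 4: Final sum = 3915.0 + 8583.3 + 15798.0 = 28296.3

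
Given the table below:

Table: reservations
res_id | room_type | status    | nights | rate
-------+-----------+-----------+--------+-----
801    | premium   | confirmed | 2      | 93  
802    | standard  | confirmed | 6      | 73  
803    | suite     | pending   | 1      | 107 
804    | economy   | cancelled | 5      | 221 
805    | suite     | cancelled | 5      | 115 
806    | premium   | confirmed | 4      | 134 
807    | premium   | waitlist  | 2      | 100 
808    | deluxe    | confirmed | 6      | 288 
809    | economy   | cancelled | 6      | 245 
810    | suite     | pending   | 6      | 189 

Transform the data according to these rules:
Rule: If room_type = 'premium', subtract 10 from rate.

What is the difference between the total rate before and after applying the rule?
30

Step 1: Original sum of rate = 1565
Step 2: 3 records have room_type = 'premium'
Step 3: Each affected record changes by -10
Step 4: Total change = 3 × -10 = -30
Step 5: New sum = 1565 + -30 = 1535
Step 6: Difference = |1535 - 1565| = 30
        (Sum decreased by 30)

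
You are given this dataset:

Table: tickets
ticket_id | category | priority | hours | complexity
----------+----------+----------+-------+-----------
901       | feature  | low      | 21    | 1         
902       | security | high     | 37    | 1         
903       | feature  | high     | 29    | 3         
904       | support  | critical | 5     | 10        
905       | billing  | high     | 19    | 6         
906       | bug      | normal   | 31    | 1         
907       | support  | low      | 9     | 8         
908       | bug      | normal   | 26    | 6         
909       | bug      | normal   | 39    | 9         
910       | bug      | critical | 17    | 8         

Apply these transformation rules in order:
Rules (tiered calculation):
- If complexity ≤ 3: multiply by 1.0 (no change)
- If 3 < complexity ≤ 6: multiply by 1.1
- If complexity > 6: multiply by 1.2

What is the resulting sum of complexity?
61.2

Step 1: Tier 1 (complexity ≤ 3): 4 records, sum = 6 × 1.0 = 6.0
Step 2: Tier 2 (3 < complexity ≤ 6): 2 records, sum = 12 × 1.1 = 13.2
Step 3: Tier 3 (complexity > 6): 4 records, sum = 35 × 1.2 = 42.0
Step 4: Final sum = 6.0 + 13.2 + 42.0 = 61.2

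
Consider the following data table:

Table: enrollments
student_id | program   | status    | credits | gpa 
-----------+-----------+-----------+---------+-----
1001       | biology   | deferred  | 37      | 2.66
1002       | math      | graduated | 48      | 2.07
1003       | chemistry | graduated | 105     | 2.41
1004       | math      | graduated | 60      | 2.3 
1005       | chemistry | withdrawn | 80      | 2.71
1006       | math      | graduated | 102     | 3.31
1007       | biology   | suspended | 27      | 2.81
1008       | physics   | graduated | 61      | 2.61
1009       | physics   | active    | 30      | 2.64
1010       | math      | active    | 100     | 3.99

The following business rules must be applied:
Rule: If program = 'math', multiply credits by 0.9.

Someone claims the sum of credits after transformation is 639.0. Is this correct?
No, the correct result is 619.0.

Step 1: Calculate the correct sum after transformation
Step 2: Apply multiplier 0.9 to records where program = 'math'
Step 3: Correct result = 619.0
Step 4: Claimed result = 639.0
Step 5: 619.0 ≠ 639.0
Conclusion: The claimed result is incorrect. The correct answer is 619.0.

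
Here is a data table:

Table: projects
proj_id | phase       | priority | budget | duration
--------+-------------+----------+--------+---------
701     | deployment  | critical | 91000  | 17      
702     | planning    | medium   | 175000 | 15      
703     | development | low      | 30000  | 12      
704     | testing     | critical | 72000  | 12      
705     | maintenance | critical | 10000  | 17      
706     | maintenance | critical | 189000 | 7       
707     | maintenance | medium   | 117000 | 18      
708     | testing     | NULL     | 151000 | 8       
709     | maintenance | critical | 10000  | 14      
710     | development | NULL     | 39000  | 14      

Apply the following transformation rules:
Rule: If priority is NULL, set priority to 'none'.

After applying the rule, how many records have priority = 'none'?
2

Step 1: Count records where priority IS NULL
Step 2: Found 2 records with NULL priority
Step 3: These records will have priority set to 'none'
Step 4: Records already having priority = 'none': 0
Step 5: Answer: 2 + 0 = 2 records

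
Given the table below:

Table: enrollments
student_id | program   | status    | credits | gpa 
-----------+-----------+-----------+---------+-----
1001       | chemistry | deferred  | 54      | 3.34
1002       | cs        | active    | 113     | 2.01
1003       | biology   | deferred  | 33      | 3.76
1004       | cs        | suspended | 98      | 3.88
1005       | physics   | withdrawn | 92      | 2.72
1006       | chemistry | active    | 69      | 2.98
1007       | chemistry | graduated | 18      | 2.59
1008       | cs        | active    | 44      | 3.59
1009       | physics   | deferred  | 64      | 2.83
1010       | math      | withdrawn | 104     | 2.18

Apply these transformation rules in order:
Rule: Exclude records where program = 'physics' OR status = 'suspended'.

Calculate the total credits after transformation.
435

Step 1: Find records where program = 'physics' OR status = 'suspended'
Step 2: 3 records match, summing to 254
Step 3: Original sum: 689
Step 4: Remaining sum = 689 - 254 = 435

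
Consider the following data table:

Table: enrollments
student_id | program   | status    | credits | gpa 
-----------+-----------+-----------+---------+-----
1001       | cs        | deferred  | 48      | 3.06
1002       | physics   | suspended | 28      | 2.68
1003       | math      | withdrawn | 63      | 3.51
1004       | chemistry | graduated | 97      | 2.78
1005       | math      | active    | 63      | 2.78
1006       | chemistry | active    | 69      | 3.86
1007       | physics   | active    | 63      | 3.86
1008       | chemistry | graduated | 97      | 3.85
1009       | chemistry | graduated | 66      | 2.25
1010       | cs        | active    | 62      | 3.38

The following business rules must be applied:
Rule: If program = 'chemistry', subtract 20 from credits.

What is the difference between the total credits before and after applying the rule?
80

Step 1: Original sum of credits = 656
Step 2: 4 records have program = 'chemistry'
Step 3: Each affected record changes by -20
Step 4: Total change = 4 × -20 = -80
Step 5: New sum = 656 + -80 = 576
Step 6: Difference = |576 - 656| = 80
        (Sum decreased by 80)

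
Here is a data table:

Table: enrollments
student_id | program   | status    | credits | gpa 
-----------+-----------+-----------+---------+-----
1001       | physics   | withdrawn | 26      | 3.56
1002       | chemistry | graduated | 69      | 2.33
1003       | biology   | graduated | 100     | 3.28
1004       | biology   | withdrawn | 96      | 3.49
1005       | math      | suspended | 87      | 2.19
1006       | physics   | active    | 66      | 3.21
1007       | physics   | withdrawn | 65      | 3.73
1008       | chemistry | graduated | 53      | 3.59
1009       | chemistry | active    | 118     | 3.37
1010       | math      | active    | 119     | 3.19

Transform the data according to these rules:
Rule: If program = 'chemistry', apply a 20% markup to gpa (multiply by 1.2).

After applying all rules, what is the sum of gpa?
33.8

Step 1: Records with program = 'chemistry' have total gpa = 9.29
Step 2: Apply multiplier: 9.29 × 1.2 = 11.15
Step 3: Other records total: 22.65
Step 4: Final sum = 11.15 + 22.65 = 33.8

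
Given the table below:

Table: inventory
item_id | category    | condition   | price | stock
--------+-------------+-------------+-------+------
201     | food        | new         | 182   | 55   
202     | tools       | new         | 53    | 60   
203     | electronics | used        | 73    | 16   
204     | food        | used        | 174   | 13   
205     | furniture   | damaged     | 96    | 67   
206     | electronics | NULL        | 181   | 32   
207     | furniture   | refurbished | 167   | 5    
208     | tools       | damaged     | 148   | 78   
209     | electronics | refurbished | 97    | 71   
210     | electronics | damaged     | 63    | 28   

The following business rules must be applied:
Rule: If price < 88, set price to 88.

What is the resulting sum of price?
1309

Step 1: 3 records have price < 88
Step 2: These records originally summed to 189
Step 3: After setting to minimum: 3 × 88 = 264
Step 4: Unaffected records sum: 1045
Step 5: Final sum = 264 + 1045 = 1309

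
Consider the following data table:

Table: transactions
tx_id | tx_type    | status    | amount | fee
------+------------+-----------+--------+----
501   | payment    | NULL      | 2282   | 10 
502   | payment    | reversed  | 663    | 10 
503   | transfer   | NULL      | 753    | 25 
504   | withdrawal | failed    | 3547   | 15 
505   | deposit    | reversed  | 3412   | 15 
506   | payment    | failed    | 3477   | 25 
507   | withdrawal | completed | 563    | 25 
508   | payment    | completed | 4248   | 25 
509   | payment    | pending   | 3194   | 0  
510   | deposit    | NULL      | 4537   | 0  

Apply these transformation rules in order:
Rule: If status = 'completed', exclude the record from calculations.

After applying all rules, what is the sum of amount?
21865

Step 1: Identify records where status = 'completed'
Step 2: The excluded records sum to 4811
Step 3: Original total amount = 26676
Step 4: Remaining total = 26676 - 4811 = 21865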